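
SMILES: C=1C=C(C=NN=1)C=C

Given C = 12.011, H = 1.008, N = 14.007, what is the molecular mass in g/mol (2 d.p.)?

Molecular formula: C6H6N2.
M = 6×12.011 + 6×1.008 + 2×14.007 = 106.13 g/mol.

106.13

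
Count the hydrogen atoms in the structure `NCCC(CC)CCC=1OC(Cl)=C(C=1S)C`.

Hydrogens are implicit in SMILES; fill each atom to its normal valence:
  5 × C: 2 H each → 10
  4 × C (aromatic): no H
  2 × C: 3 H each → 6
  1 × C: 1 H
  1 × Cl: no H
  1 × N: 2 H
  1 × O (aromatic): no H
  1 × S: 1 H
  Total hydrogens = 20.

20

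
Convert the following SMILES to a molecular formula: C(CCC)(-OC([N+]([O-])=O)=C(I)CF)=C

C8H11FINO3

Heavy atoms from the SMILES: 8 C, 1 F, 1 I, 1 N, 3 O.
Implicit hydrogens by atom environment:
  4 × C: 2 H each → 8
  3 × C: no H
  2 × O: no H
  1 × C: 3 H
  1 × F: no H
  1 × I: no H
  1 × N (charge +1): no H
  1 × O (charge -1): no H
  Total hydrogens = 11.
Molecular formula: C8H11FINO3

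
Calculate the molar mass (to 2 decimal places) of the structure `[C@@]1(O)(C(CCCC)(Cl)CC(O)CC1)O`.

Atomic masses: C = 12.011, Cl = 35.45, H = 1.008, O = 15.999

Molecular formula: C10H19ClO3.
M = 10×12.011 + 1×35.45 + 19×1.008 + 3×15.999 = 222.71 g/mol.

222.71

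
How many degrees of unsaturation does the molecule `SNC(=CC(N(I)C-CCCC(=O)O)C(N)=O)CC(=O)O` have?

4

Molecular formula from the SMILES: C11H18IN3O5S.
DoU = (2C + 2 + N − H − X)/2 = (2·11 + 2 + 3 − 18 − 1)/2 = 8/2 = 4.
(Structurally: 0 ring(s) + 4 π bond(s) = 4.)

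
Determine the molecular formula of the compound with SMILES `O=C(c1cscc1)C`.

C6H6OS

Heavy atoms from the SMILES: 6 C, 1 O, 1 S.
Implicit hydrogens by atom environment:
  3 × C (aromatic): 1 H each → 3
  1 × C: 3 H
  1 × C (aromatic): no H
  1 × C: no H
  1 × O: no H
  1 × S (aromatic): no H
  Total hydrogens = 6.
Molecular formula: C6H6OS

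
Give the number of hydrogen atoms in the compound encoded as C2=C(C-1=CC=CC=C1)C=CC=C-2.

10

Hydrogens are implicit in SMILES; fill each atom to its normal valence:
  10 × C (aromatic): 1 H each → 10
  2 × C (aromatic): no H
  Total hydrogens = 10.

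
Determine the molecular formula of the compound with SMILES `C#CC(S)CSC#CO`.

C6H6OS2

Heavy atoms from the SMILES: 6 C, 1 O, 2 S.
Implicit hydrogens by atom environment:
  3 × C: no H
  2 × C: 1 H each → 2
  1 × C: 2 H
  1 × O: 1 H
  1 × S: 1 H
  1 × S: no H
  Total hydrogens = 6.
Molecular formula: C6H6OS2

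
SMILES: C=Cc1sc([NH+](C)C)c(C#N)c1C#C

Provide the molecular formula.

Heavy atoms from the SMILES: 11 C, 2 N, 1 S.
Implicit hydrogens by atom environment:
  4 × C (aromatic): no H
  2 × C: 3 H each → 6
  2 × C: 1 H each → 2
  2 × C: no H
  1 × C: 2 H
  1 × N (charge +1): 1 H
  1 × N: no H
  1 × S (aromatic): no H
  Total hydrogens = 11.
Net charge +1.
Molecular formula: C11H11N2S+

C11H11N2S+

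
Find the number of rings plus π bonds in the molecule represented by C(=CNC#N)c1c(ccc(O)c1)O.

7

Molecular formula from the SMILES: C9H8N2O2.
DoU = (2C + 2 + N − H − X)/2 = (2·9 + 2 + 2 − 8 − 0)/2 = 14/2 = 7.
(Structurally: 1 ring(s) + 6 π bond(s) = 7.)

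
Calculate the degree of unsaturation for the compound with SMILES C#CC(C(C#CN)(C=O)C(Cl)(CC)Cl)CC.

Molecular formula from the SMILES: C12H15Cl2NO.
DoU = (2C + 2 + N − H − X)/2 = (2·12 + 2 + 1 − 15 − 2)/2 = 10/2 = 5.
(Structurally: 0 ring(s) + 5 π bond(s) = 5.)

5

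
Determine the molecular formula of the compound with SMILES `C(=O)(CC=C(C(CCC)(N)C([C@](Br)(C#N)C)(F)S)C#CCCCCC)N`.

Heavy atoms from the SMILES: 1 Br, 19 C, 1 F, 3 N, 1 O, 1 S.
Implicit hydrogens by atom environment:
  8 × C: no H
  7 × C: 2 H each → 14
  3 × C: 3 H each → 9
  2 × N: 2 H each → 4
  1 × Br: no H
  1 × C: 1 H
  1 × F: no H
  1 × N: no H
  1 × O: no H
  1 × S: 1 H
  Total hydrogens = 29.
Molecular formula: C19H29BrFN3OS

C19H29BrFN3OS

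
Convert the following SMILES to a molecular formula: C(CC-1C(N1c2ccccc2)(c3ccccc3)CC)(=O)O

C18H19NO2

Heavy atoms from the SMILES: 18 C, 1 N, 2 O.
Implicit hydrogens by atom environment:
  10 × C (aromatic): 1 H each → 10
  2 × C: 2 H each → 4
  2 × C: no H
  2 × C (aromatic): no H
  1 × C: 3 H
  1 × C: 1 H
  1 × N: no H
  1 × O: 1 H
  1 × O: no H
  Total hydrogens = 19.
Molecular formula: C18H19NO2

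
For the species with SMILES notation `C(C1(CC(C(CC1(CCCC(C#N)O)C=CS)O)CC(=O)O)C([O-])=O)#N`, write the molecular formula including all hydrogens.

C17H21N2O6S-

Heavy atoms from the SMILES: 17 C, 2 N, 6 O, 1 S.
Implicit hydrogens by atom environment:
  6 × C: 2 H each → 12
  6 × C: no H
  5 × C: 1 H each → 5
  3 × O: 1 H each → 3
  2 × N: no H
  2 × O: no H
  1 × O (charge -1): no H
  1 × S: 1 H
  Total hydrogens = 21.
Net charge -1.
Molecular formula: C17H21N2O6S-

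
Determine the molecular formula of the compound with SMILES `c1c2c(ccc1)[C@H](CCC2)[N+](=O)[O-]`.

C10H11NO2

Heavy atoms from the SMILES: 10 C, 1 N, 2 O.
Implicit hydrogens by atom environment:
  4 × C (aromatic): 1 H each → 4
  3 × C: 2 H each → 6
  2 × C (aromatic): no H
  1 × C: 1 H
  1 × N (charge +1): no H
  1 × O: no H
  1 × O (charge -1): no H
  Total hydrogens = 11.
Molecular formula: C10H11NO2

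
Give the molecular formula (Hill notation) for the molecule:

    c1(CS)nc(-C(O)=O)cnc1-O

C6H6N2O3S

Heavy atoms from the SMILES: 6 C, 2 N, 3 O, 1 S.
Implicit hydrogens by atom environment:
  3 × C (aromatic): no H
  2 × N (aromatic): no H
  2 × O: 1 H each → 2
  1 × C: 2 H
  1 × C (aromatic): 1 H
  1 × C: no H
  1 × O: no H
  1 × S: 1 H
  Total hydrogens = 6.
Molecular formula: C6H6N2O3S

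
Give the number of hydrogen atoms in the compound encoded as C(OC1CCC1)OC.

Hydrogens are implicit in SMILES; fill each atom to its normal valence:
  4 × C: 2 H each → 8
  2 × O: no H
  1 × C: 3 H
  1 × C: 1 H
  Total hydrogens = 12.

12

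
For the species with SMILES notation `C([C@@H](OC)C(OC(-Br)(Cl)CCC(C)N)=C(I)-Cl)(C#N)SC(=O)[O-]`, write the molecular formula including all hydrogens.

Heavy atoms from the SMILES: 1 Br, 12 C, 2 Cl, 1 I, 2 N, 4 O, 1 S.
Implicit hydrogens by atom environment:
  5 × C: no H
  3 × C: 1 H each → 3
  3 × O: no H
  2 × C: 3 H each → 6
  2 × C: 2 H each → 4
  2 × Cl: no H
  1 × Br: no H
  1 × I: no H
  1 × N: 2 H
  1 × N: no H
  1 × O (charge -1): no H
  1 × S: no H
  Total hydrogens = 15.
Net charge -1.
Molecular formula: C12H15BrCl2IN2O4S-

C12H15BrCl2IN2O4S-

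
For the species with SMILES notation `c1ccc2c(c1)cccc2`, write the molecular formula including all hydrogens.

C10H8

Heavy atoms from the SMILES: 10 C.
Implicit hydrogens by atom environment:
  8 × C (aromatic): 1 H each → 8
  2 × C (aromatic): no H
  Total hydrogens = 8.
Molecular formula: C10H8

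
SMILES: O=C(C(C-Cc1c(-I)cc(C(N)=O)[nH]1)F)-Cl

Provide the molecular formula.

C9H9ClFIN2O2

Heavy atoms from the SMILES: 9 C, 1 Cl, 1 F, 1 I, 2 N, 2 O.
Implicit hydrogens by atom environment:
  3 × C (aromatic): no H
  2 × C: 2 H each → 4
  2 × C: no H
  2 × O: no H
  1 × C (aromatic): 1 H
  1 × C: 1 H
  1 × Cl: no H
  1 × F: no H
  1 × I: no H
  1 × N: 2 H
  1 × N (aromatic): 1 H
  Total hydrogens = 9.
Molecular formula: C9H9ClFIN2O2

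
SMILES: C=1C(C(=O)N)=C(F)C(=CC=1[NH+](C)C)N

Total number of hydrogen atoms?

Hydrogens are implicit in SMILES; fill each atom to its normal valence:
  4 × C (aromatic): no H
  2 × C: 3 H each → 6
  2 × C (aromatic): 1 H each → 2
  2 × N: 2 H each → 4
  1 × C: no H
  1 × F: no H
  1 × N (charge +1): 1 H
  1 × O: no H
  Total hydrogens = 13.

13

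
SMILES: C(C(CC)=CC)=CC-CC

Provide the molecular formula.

C10H18

Heavy atoms from the SMILES: 10 C.
Implicit hydrogens by atom environment:
  3 × C: 3 H each → 9
  3 × C: 2 H each → 6
  3 × C: 1 H each → 3
  1 × C: no H
  Total hydrogens = 18.
Molecular formula: C10H18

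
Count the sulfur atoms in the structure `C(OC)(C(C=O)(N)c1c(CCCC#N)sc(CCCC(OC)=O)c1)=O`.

The symbol for sulfur appears 1 time in the SMILES.

1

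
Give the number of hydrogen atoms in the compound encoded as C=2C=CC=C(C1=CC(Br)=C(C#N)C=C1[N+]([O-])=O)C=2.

Hydrogens are implicit in SMILES; fill each atom to its normal valence:
  7 × C (aromatic): 1 H each → 7
  5 × C (aromatic): no H
  1 × Br: no H
  1 × C: no H
  1 × N (charge +1): no H
  1 × N: no H
  1 × O: no H
  1 × O (charge -1): no H
  Total hydrogens = 7.

7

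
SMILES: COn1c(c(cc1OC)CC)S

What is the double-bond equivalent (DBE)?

Molecular formula from the SMILES: C8H13NO2S.
DoU = (2C + 2 + N − H − X)/2 = (2·8 + 2 + 1 − 13 − 0)/2 = 6/2 = 3.
(Structurally: 1 ring(s) + 2 π bond(s) = 3.)

3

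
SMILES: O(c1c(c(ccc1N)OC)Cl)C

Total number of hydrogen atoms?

Hydrogens are implicit in SMILES; fill each atom to its normal valence:
  4 × C (aromatic): no H
  2 × C: 3 H each → 6
  2 × C (aromatic): 1 H each → 2
  2 × O: no H
  1 × Cl: no H
  1 × N: 2 H
  Total hydrogens = 10.

10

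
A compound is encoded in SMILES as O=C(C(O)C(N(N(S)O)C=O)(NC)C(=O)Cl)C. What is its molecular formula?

Heavy atoms from the SMILES: 7 C, 1 Cl, 3 N, 5 O, 1 S.
Implicit hydrogens by atom environment:
  3 × C: no H
  3 × O: no H
  2 × C: 3 H each → 6
  2 × C: 1 H each → 2
  2 × N: no H
  2 × O: 1 H each → 2
  1 × Cl: no H
  1 × N: 1 H
  1 × S: 1 H
  Total hydrogens = 12.
Molecular formula: C7H12ClN3O5S

C7H12ClN3O5S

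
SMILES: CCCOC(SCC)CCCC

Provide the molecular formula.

Heavy atoms from the SMILES: 10 C, 1 O, 1 S.
Implicit hydrogens by atom environment:
  6 × C: 2 H each → 12
  3 × C: 3 H each → 9
  1 × C: 1 H
  1 × O: no H
  1 × S: no H
  Total hydrogens = 22.
Molecular formula: C10H22OS

C10H22OS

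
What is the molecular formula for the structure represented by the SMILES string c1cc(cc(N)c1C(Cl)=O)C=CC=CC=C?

C13H12ClNO

Heavy atoms from the SMILES: 13 C, 1 Cl, 1 N, 1 O.
Implicit hydrogens by atom environment:
  5 × C: 1 H each → 5
  3 × C (aromatic): 1 H each → 3
  3 × C (aromatic): no H
  1 × C: 2 H
  1 × C: no H
  1 × Cl: no H
  1 × N: 2 H
  1 × O: no H
  Total hydrogens = 12.
Molecular formula: C13H12ClNO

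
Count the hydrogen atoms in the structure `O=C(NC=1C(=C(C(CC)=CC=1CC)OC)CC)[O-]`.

Hydrogens are implicit in SMILES; fill each atom to its normal valence:
  5 × C (aromatic): no H
  4 × C: 3 H each → 12
  3 × C: 2 H each → 6
  2 × O: no H
  1 × C (aromatic): 1 H
  1 × C: no H
  1 × N: 1 H
  1 × O (charge -1): no H
  Total hydrogens = 20.

20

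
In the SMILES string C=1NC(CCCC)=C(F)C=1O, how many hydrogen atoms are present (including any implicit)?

Hydrogens are implicit in SMILES; fill each atom to its normal valence:
  3 × C: 2 H each → 6
  3 × C (aromatic): no H
  1 × C: 3 H
  1 × C (aromatic): 1 H
  1 × F: no H
  1 × N (aromatic): 1 H
  1 × O: 1 H
  Total hydrogens = 12.

12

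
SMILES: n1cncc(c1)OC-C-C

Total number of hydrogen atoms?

Hydrogens are implicit in SMILES; fill each atom to its normal valence:
  3 × C (aromatic): 1 H each → 3
  2 × C: 2 H each → 4
  2 × N (aromatic): no H
  1 × C: 3 H
  1 × C (aromatic): no H
  1 × O: no H
  Total hydrogens = 10.

10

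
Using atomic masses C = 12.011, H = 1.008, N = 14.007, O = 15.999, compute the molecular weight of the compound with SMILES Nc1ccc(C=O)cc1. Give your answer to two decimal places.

121.14

Molecular formula: C7H7NO.
M = 7×12.011 + 7×1.008 + 1×14.007 + 1×15.999 = 121.14 g/mol.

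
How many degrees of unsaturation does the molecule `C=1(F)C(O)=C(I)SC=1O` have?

Molecular formula from the SMILES: C4H2FIO2S.
DoU = (2C + 2 + N − H − X)/2 = (2·4 + 2 + 0 − 2 − 2)/2 = 6/2 = 3.
(Structurally: 1 ring(s) + 2 π bond(s) = 3.)

3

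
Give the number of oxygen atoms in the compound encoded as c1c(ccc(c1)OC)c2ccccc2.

1

The symbol for oxygen appears 1 time in the SMILES.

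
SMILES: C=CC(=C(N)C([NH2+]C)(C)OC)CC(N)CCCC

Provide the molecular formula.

C14H30N3O+

Heavy atoms from the SMILES: 14 C, 3 N, 1 O.
Implicit hydrogens by atom environment:
  5 × C: 2 H each → 10
  4 × C: 3 H each → 12
  3 × C: no H
  2 × C: 1 H each → 2
  2 × N: 2 H each → 4
  1 × N (charge +1): 2 H
  1 × O: no H
  Total hydrogens = 30.
Net charge +1.
Molecular formula: C14H30N3O+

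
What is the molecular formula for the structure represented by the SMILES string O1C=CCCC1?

C5H8O

Heavy atoms from the SMILES: 5 C, 1 O.
Implicit hydrogens by atom environment:
  3 × C: 2 H each → 6
  2 × C: 1 H each → 2
  1 × O: no H
  Total hydrogens = 8.
Molecular formula: C5H8O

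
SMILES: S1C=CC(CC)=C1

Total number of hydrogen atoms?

8

Hydrogens are implicit in SMILES; fill each atom to its normal valence:
  3 × C (aromatic): 1 H each → 3
  1 × C: 3 H
  1 × C: 2 H
  1 × C (aromatic): no H
  1 × S (aromatic): no H
  Total hydrogens = 8.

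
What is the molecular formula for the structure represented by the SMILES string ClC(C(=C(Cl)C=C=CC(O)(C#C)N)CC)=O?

C11H11Cl2NO2

Heavy atoms from the SMILES: 11 C, 2 Cl, 1 N, 2 O.
Implicit hydrogens by atom environment:
  6 × C: no H
  3 × C: 1 H each → 3
  2 × Cl: no H
  1 × C: 3 H
  1 × C: 2 H
  1 × N: 2 H
  1 × O: 1 H
  1 × O: no H
  Total hydrogens = 11.
Molecular formula: C11H11Cl2NO2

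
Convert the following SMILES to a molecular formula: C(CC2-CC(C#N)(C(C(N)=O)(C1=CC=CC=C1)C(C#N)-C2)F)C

C18H20FN3O

Heavy atoms from the SMILES: 18 C, 1 F, 3 N, 1 O.
Implicit hydrogens by atom environment:
  5 × C (aromatic): 1 H each → 5
  5 × C: no H
  4 × C: 2 H each → 8
  2 × C: 1 H each → 2
  2 × N: no H
  1 × C: 3 H
  1 × C (aromatic): no H
  1 × F: no H
  1 × N: 2 H
  1 × O: no H
  Total hydrogens = 20.
Molecular formula: C18H20FN3O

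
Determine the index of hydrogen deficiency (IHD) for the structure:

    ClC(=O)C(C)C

Molecular formula from the SMILES: C4H7ClO.
DoU = (2C + 2 + N − H − X)/2 = (2·4 + 2 + 0 − 7 − 1)/2 = 2/2 = 1.
(Structurally: 0 ring(s) + 1 π bond(s) = 1.)

1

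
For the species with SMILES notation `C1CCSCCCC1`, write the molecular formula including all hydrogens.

C7H14S

Heavy atoms from the SMILES: 7 C, 1 S.
Implicit hydrogens by atom environment:
  7 × C: 2 H each → 14
  1 × S: no H
  Total hydrogens = 14.
Molecular formula: C7H14S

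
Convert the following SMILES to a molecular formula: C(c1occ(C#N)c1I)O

Heavy atoms from the SMILES: 6 C, 1 I, 1 N, 2 O.
Implicit hydrogens by atom environment:
  3 × C (aromatic): no H
  1 × C: 2 H
  1 × C (aromatic): 1 H
  1 × C: no H
  1 × I: no H
  1 × N: no H
  1 × O: 1 H
  1 × O (aromatic): no H
  Total hydrogens = 4.
Molecular formula: C6H4INO2

C6H4INO2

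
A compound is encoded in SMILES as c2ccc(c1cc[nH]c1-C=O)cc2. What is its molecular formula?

C11H9NO

Heavy atoms from the SMILES: 11 C, 1 N, 1 O.
Implicit hydrogens by atom environment:
  7 × C (aromatic): 1 H each → 7
  3 × C (aromatic): no H
  1 × C: 1 H
  1 × N (aromatic): 1 H
  1 × O: no H
  Total hydrogens = 9.
Molecular formula: C11H9NO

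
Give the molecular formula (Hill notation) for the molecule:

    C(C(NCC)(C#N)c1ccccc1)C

Heavy atoms from the SMILES: 12 C, 2 N.
Implicit hydrogens by atom environment:
  5 × C (aromatic): 1 H each → 5
  2 × C: 3 H each → 6
  2 × C: 2 H each → 4
  2 × C: no H
  1 × C (aromatic): no H
  1 × N: 1 H
  1 × N: no H
  Total hydrogens = 16.
Molecular formula: C12H16N2

C12H16N2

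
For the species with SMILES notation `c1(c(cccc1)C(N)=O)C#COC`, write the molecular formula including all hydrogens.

C10H9NO2

Heavy atoms from the SMILES: 10 C, 1 N, 2 O.
Implicit hydrogens by atom environment:
  4 × C (aromatic): 1 H each → 4
  3 × C: no H
  2 × C (aromatic): no H
  2 × O: no H
  1 × C: 3 H
  1 × N: 2 H
  Total hydrogens = 9.
Molecular formula: C10H9NO2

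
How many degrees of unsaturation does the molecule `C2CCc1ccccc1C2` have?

5

Molecular formula from the SMILES: C10H12.
DoU = (2C + 2 + N − H − X)/2 = (2·10 + 2 + 0 − 12 − 0)/2 = 10/2 = 5.
(Structurally: 2 ring(s) + 3 π bond(s) = 5.)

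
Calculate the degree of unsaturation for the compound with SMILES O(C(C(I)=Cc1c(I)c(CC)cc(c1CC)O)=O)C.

6

Molecular formula from the SMILES: C14H16I2O3.
DoU = (2C + 2 + N − H − X)/2 = (2·14 + 2 + 0 − 16 − 2)/2 = 12/2 = 6.
(Structurally: 1 ring(s) + 5 π bond(s) = 6.)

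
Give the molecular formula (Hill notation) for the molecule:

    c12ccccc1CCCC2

Heavy atoms from the SMILES: 10 C.
Implicit hydrogens by atom environment:
  4 × C: 2 H each → 8
  4 × C (aromatic): 1 H each → 4
  2 × C (aromatic): no H
  Total hydrogens = 12.
Molecular formula: C10H12

C10H12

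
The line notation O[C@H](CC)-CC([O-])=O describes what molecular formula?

Heavy atoms from the SMILES: 5 C, 3 O.
Implicit hydrogens by atom environment:
  2 × C: 2 H each → 4
  1 × C: 3 H
  1 × C: 1 H
  1 × C: no H
  1 × O: 1 H
  1 × O: no H
  1 × O (charge -1): no H
  Total hydrogens = 9.
Net charge -1.
Molecular formula: C5H9O3-

C5H9O3-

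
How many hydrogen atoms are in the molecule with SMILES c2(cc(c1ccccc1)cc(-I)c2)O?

9

Hydrogens are implicit in SMILES; fill each atom to its normal valence:
  8 × C (aromatic): 1 H each → 8
  4 × C (aromatic): no H
  1 × I: no H
  1 × O: 1 H
  Total hydrogens = 9.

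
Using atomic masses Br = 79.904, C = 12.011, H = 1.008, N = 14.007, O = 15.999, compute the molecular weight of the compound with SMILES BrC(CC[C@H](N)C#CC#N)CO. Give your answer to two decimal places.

Molecular formula: C8H11BrN2O.
M = 1×79.904 + 8×12.011 + 11×1.008 + 2×14.007 + 1×15.999 = 231.09 g/mol.

231.09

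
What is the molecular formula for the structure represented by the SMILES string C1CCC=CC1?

Heavy atoms from the SMILES: 6 C.
Implicit hydrogens by atom environment:
  4 × C: 2 H each → 8
  2 × C: 1 H each → 2
  Total hydrogens = 10.
Molecular formula: C6H10

C6H10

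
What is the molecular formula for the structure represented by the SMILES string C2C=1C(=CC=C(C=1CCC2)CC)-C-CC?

Heavy atoms from the SMILES: 15 C.
Implicit hydrogens by atom environment:
  7 × C: 2 H each → 14
  4 × C (aromatic): no H
  2 × C: 3 H each → 6
  2 × C (aromatic): 1 H each → 2
  Total hydrogens = 22.
Molecular formula: C15H22

C15H22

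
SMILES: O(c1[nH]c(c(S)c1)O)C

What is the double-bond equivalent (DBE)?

Molecular formula from the SMILES: C5H7NO2S.
DoU = (2C + 2 + N − H − X)/2 = (2·5 + 2 + 1 − 7 − 0)/2 = 6/2 = 3.
(Structurally: 1 ring(s) + 2 π bond(s) = 3.)

3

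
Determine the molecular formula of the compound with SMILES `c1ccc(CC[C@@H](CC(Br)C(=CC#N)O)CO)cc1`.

C15H18BrNO2

Heavy atoms from the SMILES: 1 Br, 15 C, 1 N, 2 O.
Implicit hydrogens by atom environment:
  5 × C (aromatic): 1 H each → 5
  4 × C: 2 H each → 8
  3 × C: 1 H each → 3
  2 × C: no H
  2 × O: 1 H each → 2
  1 × Br: no H
  1 × C (aromatic): no H
  1 × N: no H
  Total hydrogens = 18.
Molecular formula: C15H18BrNO2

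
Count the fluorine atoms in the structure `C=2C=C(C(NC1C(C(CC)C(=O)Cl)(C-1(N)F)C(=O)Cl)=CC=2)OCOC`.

1

The symbol for fluorine appears 1 time in the SMILES.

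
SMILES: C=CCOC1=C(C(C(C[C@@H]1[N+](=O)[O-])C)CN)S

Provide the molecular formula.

Heavy atoms from the SMILES: 11 C, 2 N, 3 O, 1 S.
Implicit hydrogens by atom environment:
  4 × C: 2 H each → 8
  4 × C: 1 H each → 4
  2 × C: no H
  2 × O: no H
  1 × C: 3 H
  1 × N: 2 H
  1 × N (charge +1): no H
  1 × O (charge -1): no H
  1 × S: 1 H
  Total hydrogens = 18.
Molecular formula: C11H18N2O3S

C11H18N2O3S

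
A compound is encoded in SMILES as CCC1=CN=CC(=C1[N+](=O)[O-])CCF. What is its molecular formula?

C9H11FN2O2

Heavy atoms from the SMILES: 9 C, 1 F, 2 N, 2 O.
Implicit hydrogens by atom environment:
  3 × C: 2 H each → 6
  3 × C (aromatic): no H
  2 × C (aromatic): 1 H each → 2
  1 × C: 3 H
  1 × F: no H
  1 × N (aromatic): no H
  1 × N (charge +1): no H
  1 × O: no H
  1 × O (charge -1): no H
  Total hydrogens = 11.
Molecular formula: C9H11FN2O2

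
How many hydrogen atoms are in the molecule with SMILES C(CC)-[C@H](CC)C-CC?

Hydrogens are implicit in SMILES; fill each atom to its normal valence:
  5 × C: 2 H each → 10
  3 × C: 3 H each → 9
  1 × C: 1 H
  Total hydrogens = 20.

20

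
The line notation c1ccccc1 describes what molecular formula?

C6H6

Heavy atoms from the SMILES: 6 C.
Implicit hydrogens by atom environment:
  6 × C (aromatic): 1 H each → 6
  Total hydrogens = 6.
Molecular formula: C6H6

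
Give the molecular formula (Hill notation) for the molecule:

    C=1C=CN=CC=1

C5H5N

Heavy atoms from the SMILES: 5 C, 1 N.
Implicit hydrogens by atom environment:
  5 × C (aromatic): 1 H each → 5
  1 × N (aromatic): no H
  Total hydrogens = 5.
Molecular formula: C5H5N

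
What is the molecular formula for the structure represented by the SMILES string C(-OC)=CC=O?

C4H6O2

Heavy atoms from the SMILES: 4 C, 2 O.
Implicit hydrogens by atom environment:
  3 × C: 1 H each → 3
  2 × O: no H
  1 × C: 3 H
  Total hydrogens = 6.
Molecular formula: C4H6O2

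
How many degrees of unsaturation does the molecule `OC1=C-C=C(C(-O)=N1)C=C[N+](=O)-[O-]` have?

Molecular formula from the SMILES: C7H6N2O4.
DoU = (2C + 2 + N − H − X)/2 = (2·7 + 2 + 2 − 6 − 0)/2 = 12/2 = 6.
(Structurally: 1 ring(s) + 5 π bond(s) = 6.)

6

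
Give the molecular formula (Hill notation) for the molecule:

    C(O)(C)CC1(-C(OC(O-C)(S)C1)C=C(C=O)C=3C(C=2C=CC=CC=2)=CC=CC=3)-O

C23H26O5S

Heavy atoms from the SMILES: 23 C, 5 O, 1 S.
Implicit hydrogens by atom environment:
  9 × C (aromatic): 1 H each → 9
  4 × C: 1 H each → 4
  3 × C: no H
  3 × C (aromatic): no H
  3 × O: no H
  2 × C: 3 H each → 6
  2 × C: 2 H each → 4
  2 × O: 1 H each → 2
  1 × S: 1 H
  Total hydrogens = 26.
Molecular formula: C23H26O5S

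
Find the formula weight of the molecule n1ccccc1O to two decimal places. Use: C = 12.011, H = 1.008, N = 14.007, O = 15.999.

Molecular formula: C5H5NO.
M = 5×12.011 + 5×1.008 + 1×14.007 + 1×15.999 = 95.10 g/mol.

95.10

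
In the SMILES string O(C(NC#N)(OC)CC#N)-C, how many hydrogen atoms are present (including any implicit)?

Hydrogens are implicit in SMILES; fill each atom to its normal valence:
  3 × C: no H
  2 × C: 3 H each → 6
  2 × N: no H
  2 × O: no H
  1 × C: 2 H
  1 × N: 1 H
  Total hydrogens = 9.

9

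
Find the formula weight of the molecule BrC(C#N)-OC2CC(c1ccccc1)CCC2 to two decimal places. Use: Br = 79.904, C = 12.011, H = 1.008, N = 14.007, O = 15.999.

Molecular formula: C14H16BrNO.
M = 1×79.904 + 14×12.011 + 16×1.008 + 1×14.007 + 1×15.999 = 294.19 g/mol.

294.19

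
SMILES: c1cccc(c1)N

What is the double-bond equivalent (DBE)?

4

Molecular formula from the SMILES: C6H7N.
DoU = (2C + 2 + N − H − X)/2 = (2·6 + 2 + 1 − 7 − 0)/2 = 8/2 = 4.
(Structurally: 1 ring(s) + 3 π bond(s) = 4.)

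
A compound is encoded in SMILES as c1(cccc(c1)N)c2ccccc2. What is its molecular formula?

Heavy atoms from the SMILES: 12 C, 1 N.
Implicit hydrogens by atom environment:
  9 × C (aromatic): 1 H each → 9
  3 × C (aromatic): no H
  1 × N: 2 H
  Total hydrogens = 11.
Molecular formula: C12H11N

C12H11N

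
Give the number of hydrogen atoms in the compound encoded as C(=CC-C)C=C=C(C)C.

Hydrogens are implicit in SMILES; fill each atom to its normal valence:
  3 × C: 3 H each → 9
  3 × C: 1 H each → 3
  2 × C: no H
  1 × C: 2 H
  Total hydrogens = 14.

14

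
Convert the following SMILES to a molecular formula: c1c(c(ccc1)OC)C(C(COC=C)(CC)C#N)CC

Heavy atoms from the SMILES: 17 C, 1 N, 2 O.
Implicit hydrogens by atom environment:
  4 × C: 2 H each → 8
  4 × C (aromatic): 1 H each → 4
  3 × C: 3 H each → 9
  2 × C: 1 H each → 2
  2 × C: no H
  2 × C (aromatic): no H
  2 × O: no H
  1 × N: no H
  Total hydrogens = 23.
Molecular formula: C17H23NO2

C17H23NO2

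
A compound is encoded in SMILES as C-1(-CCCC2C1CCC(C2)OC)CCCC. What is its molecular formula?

Heavy atoms from the SMILES: 15 C, 1 O.
Implicit hydrogens by atom environment:
  9 × C: 2 H each → 18
  4 × C: 1 H each → 4
  2 × C: 3 H each → 6
  1 × O: no H
  Total hydrogens = 28.
Molecular formula: C15H28O

C15H28O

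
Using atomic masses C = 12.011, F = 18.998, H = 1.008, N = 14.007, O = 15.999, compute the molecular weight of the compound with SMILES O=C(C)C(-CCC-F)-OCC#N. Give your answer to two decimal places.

173.19

Molecular formula: C8H12FNO2.
M = 8×12.011 + 1×18.998 + 12×1.008 + 1×14.007 + 2×15.999 = 173.19 g/mol.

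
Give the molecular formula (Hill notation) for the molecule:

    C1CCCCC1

C6H12

Heavy atoms from the SMILES: 6 C.
Implicit hydrogens by atom environment:
  6 × C: 2 H each → 12
  Total hydrogens = 12.
Molecular formula: C6H12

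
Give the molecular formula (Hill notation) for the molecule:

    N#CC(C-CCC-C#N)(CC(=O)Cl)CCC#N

Heavy atoms from the SMILES: 12 C, 1 Cl, 3 N, 1 O.
Implicit hydrogens by atom environment:
  7 × C: 2 H each → 14
  5 × C: no H
  3 × N: no H
  1 × Cl: no H
  1 × O: no H
  Total hydrogens = 14.
Molecular formula: C12H14ClN3O

C12H14ClN3O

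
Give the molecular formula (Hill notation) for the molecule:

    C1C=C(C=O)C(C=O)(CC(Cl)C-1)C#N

C10H10ClNO2

Heavy atoms from the SMILES: 10 C, 1 Cl, 1 N, 2 O.
Implicit hydrogens by atom environment:
  4 × C: 1 H each → 4
  3 × C: 2 H each → 6
  3 × C: no H
  2 × O: no H
  1 × Cl: no H
  1 × N: no H
  Total hydrogens = 10.
Molecular formula: C10H10ClNO2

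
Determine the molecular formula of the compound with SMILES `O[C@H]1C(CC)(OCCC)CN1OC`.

C9H19NO3

Heavy atoms from the SMILES: 9 C, 1 N, 3 O.
Implicit hydrogens by atom environment:
  4 × C: 2 H each → 8
  3 × C: 3 H each → 9
  2 × O: no H
  1 × C: 1 H
  1 × C: no H
  1 × N: no H
  1 × O: 1 H
  Total hydrogens = 19.
Molecular formula: C9H19NO3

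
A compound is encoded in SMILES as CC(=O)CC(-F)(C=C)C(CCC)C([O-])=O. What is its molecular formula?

C11H16FO3-

Heavy atoms from the SMILES: 11 C, 1 F, 3 O.
Implicit hydrogens by atom environment:
  4 × C: 2 H each → 8
  3 × C: no H
  2 × C: 3 H each → 6
  2 × C: 1 H each → 2
  2 × O: no H
  1 × F: no H
  1 × O (charge -1): no H
  Total hydrogens = 16.
Net charge -1.
Molecular formula: C11H16FO3-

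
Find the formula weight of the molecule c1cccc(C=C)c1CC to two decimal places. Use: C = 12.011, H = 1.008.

Molecular formula: C10H12.
M = 10×12.011 + 12×1.008 = 132.21 g/mol.

132.21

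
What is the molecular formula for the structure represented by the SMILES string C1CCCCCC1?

Heavy atoms from the SMILES: 7 C.
Implicit hydrogens by atom environment:
  7 × C: 2 H each → 14
  Total hydrogens = 14.
Molecular formula: C7H14

C7H14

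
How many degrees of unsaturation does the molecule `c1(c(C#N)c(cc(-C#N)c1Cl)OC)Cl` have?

Molecular formula from the SMILES: C9H4Cl2N2O.
DoU = (2C + 2 + N − H − X)/2 = (2·9 + 2 + 2 − 4 − 2)/2 = 16/2 = 8.
(Structurally: 1 ring(s) + 7 π bond(s) = 8.)

8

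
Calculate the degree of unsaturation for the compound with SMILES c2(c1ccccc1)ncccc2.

8

Molecular formula from the SMILES: C11H9N.
DoU = (2C + 2 + N − H − X)/2 = (2·11 + 2 + 1 − 9 − 0)/2 = 16/2 = 8.
(Structurally: 2 ring(s) + 6 π bond(s) = 8.)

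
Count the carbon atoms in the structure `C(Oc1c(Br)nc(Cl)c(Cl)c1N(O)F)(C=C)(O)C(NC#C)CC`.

The symbol for carbon appears 13 times in the SMILES. Lowercase c denotes aromatic carbon and counts toward C.

13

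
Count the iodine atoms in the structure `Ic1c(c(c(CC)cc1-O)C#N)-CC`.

1

The symbol for iodine appears 1 time in the SMILES.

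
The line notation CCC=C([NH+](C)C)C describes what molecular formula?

C7H16N+

Heavy atoms from the SMILES: 7 C, 1 N.
Implicit hydrogens by atom environment:
  4 × C: 3 H each → 12
  1 × C: 2 H
  1 × C: 1 H
  1 × C: no H
  1 × N (charge +1): 1 H
  Total hydrogens = 16.
Net charge +1.
Molecular formula: C7H16N+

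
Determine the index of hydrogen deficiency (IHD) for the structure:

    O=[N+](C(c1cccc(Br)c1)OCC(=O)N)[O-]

6

Molecular formula from the SMILES: C9H9BrN2O4.
DoU = (2C + 2 + N − H − X)/2 = (2·9 + 2 + 2 − 9 − 1)/2 = 12/2 = 6.
(Structurally: 1 ring(s) + 5 π bond(s) = 6.)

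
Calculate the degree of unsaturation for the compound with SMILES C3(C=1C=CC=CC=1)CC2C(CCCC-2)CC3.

Molecular formula from the SMILES: C16H22.
DoU = (2C + 2 + N − H − X)/2 = (2·16 + 2 + 0 − 22 − 0)/2 = 12/2 = 6.
(Structurally: 3 ring(s) + 3 π bond(s) = 6.)

6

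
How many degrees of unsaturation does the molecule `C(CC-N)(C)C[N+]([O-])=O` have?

Molecular formula from the SMILES: C5H12N2O2.
DoU = (2C + 2 + N − H − X)/2 = (2·5 + 2 + 2 − 12 − 0)/2 = 2/2 = 1.
(Structurally: 0 ring(s) + 1 π bond(s) = 1.)

1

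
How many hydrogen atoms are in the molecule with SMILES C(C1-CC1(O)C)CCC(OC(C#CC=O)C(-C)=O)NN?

22

Hydrogens are implicit in SMILES; fill each atom to its normal valence:
  4 × C: 2 H each → 8
  4 × C: 1 H each → 4
  4 × C: no H
  3 × O: no H
  2 × C: 3 H each → 6
  1 × N: 2 H
  1 × N: 1 H
  1 × O: 1 H
  Total hydrogens = 22.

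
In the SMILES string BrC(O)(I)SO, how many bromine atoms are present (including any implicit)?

1

The symbol for bromine appears 1 time in the SMILES.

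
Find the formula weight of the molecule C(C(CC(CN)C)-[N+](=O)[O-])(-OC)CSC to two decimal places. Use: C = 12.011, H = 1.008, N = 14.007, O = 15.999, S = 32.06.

236.33

Molecular formula: C9H20N2O3S.
M = 9×12.011 + 20×1.008 + 2×14.007 + 3×15.999 + 1×32.06 = 236.33 g/mol.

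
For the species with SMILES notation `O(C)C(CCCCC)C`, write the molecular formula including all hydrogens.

C8H18O

Heavy atoms from the SMILES: 8 C, 1 O.
Implicit hydrogens by atom environment:
  4 × C: 2 H each → 8
  3 × C: 3 H each → 9
  1 × C: 1 H
  1 × O: no H
  Total hydrogens = 18.
Molecular formula: C8H18O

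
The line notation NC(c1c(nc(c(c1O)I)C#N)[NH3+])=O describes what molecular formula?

Heavy atoms from the SMILES: 7 C, 1 I, 4 N, 2 O.
Implicit hydrogens by atom environment:
  5 × C (aromatic): no H
  2 × C: no H
  1 × I: no H
  1 × N (charge +1): 3 H
  1 × N: 2 H
  1 × N (aromatic): no H
  1 × N: no H
  1 × O: 1 H
  1 × O: no H
  Total hydrogens = 6.
Net charge +1.
Molecular formula: C7H6IN4O2+

C7H6IN4O2+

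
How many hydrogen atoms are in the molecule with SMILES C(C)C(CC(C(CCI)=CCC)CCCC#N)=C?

26

Hydrogens are implicit in SMILES; fill each atom to its normal valence:
  9 × C: 2 H each → 18
  3 × C: no H
  2 × C: 3 H each → 6
  2 × C: 1 H each → 2
  1 × I: no H
  1 × N: no H
  Total hydrogens = 26.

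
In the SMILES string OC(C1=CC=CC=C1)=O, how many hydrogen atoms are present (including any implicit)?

Hydrogens are implicit in SMILES; fill each atom to its normal valence:
  5 × C (aromatic): 1 H each → 5
  1 × C (aromatic): no H
  1 × C: no H
  1 × O: 1 H
  1 × O: no H
  Total hydrogens = 6.

6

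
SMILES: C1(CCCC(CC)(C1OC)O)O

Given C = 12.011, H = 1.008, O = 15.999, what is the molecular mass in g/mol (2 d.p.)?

Molecular formula: C9H18O3.
M = 9×12.011 + 18×1.008 + 3×15.999 = 174.24 g/mol.

174.24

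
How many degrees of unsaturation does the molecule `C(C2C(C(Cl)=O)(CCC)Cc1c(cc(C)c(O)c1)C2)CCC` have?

6

Molecular formula from the SMILES: C19H27ClO2.
DoU = (2C + 2 + N − H − X)/2 = (2·19 + 2 + 0 − 27 − 1)/2 = 12/2 = 6.
(Structurally: 2 ring(s) + 4 π bond(s) = 6.)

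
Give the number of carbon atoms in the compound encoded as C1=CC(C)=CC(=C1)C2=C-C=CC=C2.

13

The symbol for carbon appears 13 times in the SMILES.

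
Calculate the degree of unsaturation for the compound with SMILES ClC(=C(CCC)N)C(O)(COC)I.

1

Molecular formula from the SMILES: C8H15ClINO2.
DoU = (2C + 2 + N − H − X)/2 = (2·8 + 2 + 1 − 15 − 2)/2 = 2/2 = 1.
(Structurally: 0 ring(s) + 1 π bond(s) = 1.)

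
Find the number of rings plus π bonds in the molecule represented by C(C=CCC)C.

1

Molecular formula from the SMILES: C6H12.
DoU = (2C + 2 + N − H − X)/2 = (2·6 + 2 + 0 − 12 − 0)/2 = 2/2 = 1.
(Structurally: 0 ring(s) + 1 π bond(s) = 1.)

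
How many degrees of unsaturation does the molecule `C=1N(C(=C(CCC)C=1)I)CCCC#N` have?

5

Molecular formula from the SMILES: C11H15IN2.
DoU = (2C + 2 + N − H − X)/2 = (2·11 + 2 + 2 − 15 − 1)/2 = 10/2 = 5.
(Structurally: 1 ring(s) + 4 π bond(s) = 5.)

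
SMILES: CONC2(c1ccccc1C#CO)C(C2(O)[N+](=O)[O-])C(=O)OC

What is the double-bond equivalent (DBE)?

Molecular formula from the SMILES: C14H14N2O7.
DoU = (2C + 2 + N − H − X)/2 = (2·14 + 2 + 2 − 14 − 0)/2 = 18/2 = 9.
(Structurally: 2 ring(s) + 7 π bond(s) = 9.)

9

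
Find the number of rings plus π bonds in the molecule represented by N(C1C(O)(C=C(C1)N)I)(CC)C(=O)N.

Molecular formula from the SMILES: C8H14IN3O2.
DoU = (2C + 2 + N − H − X)/2 = (2·8 + 2 + 3 − 14 − 1)/2 = 6/2 = 3.
(Structurally: 1 ring(s) + 2 π bond(s) = 3.)

3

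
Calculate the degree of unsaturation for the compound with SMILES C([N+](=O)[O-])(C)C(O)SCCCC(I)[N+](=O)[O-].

2

Molecular formula from the SMILES: C7H13IN2O5S.
DoU = (2C + 2 + N − H − X)/2 = (2·7 + 2 + 2 − 13 − 1)/2 = 4/2 = 2.
(Structurally: 0 ring(s) + 2 π bond(s) = 2.)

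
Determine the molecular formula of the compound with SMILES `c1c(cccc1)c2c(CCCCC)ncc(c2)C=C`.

C18H21N

Heavy atoms from the SMILES: 18 C, 1 N.
Implicit hydrogens by atom environment:
  7 × C (aromatic): 1 H each → 7
  5 × C: 2 H each → 10
  4 × C (aromatic): no H
  1 × C: 3 H
  1 × C: 1 H
  1 × N (aromatic): no H
  Total hydrogens = 21.
Molecular formula: C18H21N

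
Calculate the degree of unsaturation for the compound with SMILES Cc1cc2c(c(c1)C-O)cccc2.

Molecular formula from the SMILES: C12H12O.
DoU = (2C + 2 + N − H − X)/2 = (2·12 + 2 + 0 − 12 − 0)/2 = 14/2 = 7.
(Structurally: 2 ring(s) + 5 π bond(s) = 7.)

7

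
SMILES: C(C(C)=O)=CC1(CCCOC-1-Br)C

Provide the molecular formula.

C10H15BrO2

Heavy atoms from the SMILES: 1 Br, 10 C, 2 O.
Implicit hydrogens by atom environment:
  3 × C: 2 H each → 6
  3 × C: 1 H each → 3
  2 × C: 3 H each → 6
  2 × C: no H
  2 × O: no H
  1 × Br: no H
  Total hydrogens = 15.
Molecular formula: C10H15BrO2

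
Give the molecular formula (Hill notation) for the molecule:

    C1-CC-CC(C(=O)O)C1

Heavy atoms from the SMILES: 7 C, 2 O.
Implicit hydrogens by atom environment:
  5 × C: 2 H each → 10
  1 × C: 1 H
  1 × C: no H
  1 × O: 1 H
  1 × O: no H
  Total hydrogens = 12.
Molecular formula: C7H12O2

C7H12O2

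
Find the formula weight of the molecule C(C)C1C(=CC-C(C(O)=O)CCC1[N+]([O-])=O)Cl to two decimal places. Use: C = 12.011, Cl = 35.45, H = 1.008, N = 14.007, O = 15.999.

Molecular formula: C11H16ClNO4.
M = 11×12.011 + 1×35.45 + 16×1.008 + 1×14.007 + 4×15.999 = 261.70 g/mol.

261.70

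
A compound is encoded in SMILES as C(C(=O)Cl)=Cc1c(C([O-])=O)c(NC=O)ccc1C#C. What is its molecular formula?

Heavy atoms from the SMILES: 13 C, 1 Cl, 1 N, 4 O.
Implicit hydrogens by atom environment:
  4 × C: 1 H each → 4
  4 × C (aromatic): no H
  3 × C: no H
  3 × O: no H
  2 × C (aromatic): 1 H each → 2
  1 × Cl: no H
  1 × N: 1 H
  1 × O (charge -1): no H
  Total hydrogens = 7.
Net charge -1.
Molecular formula: C13H7ClNO4-

C13H7ClNO4-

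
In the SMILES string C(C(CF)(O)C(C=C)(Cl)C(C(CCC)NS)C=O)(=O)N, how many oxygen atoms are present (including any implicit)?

3

The symbol for oxygen appears 3 times in the SMILES.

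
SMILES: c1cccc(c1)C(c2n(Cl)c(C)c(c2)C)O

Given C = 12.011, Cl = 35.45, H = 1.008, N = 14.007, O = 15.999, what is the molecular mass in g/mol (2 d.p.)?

Molecular formula: C13H14ClNO.
M = 13×12.011 + 1×35.45 + 14×1.008 + 1×14.007 + 1×15.999 = 235.71 g/mol.

235.71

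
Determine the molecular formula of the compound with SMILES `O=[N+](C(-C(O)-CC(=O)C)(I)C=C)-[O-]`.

C7H10INO4

Heavy atoms from the SMILES: 7 C, 1 I, 1 N, 4 O.
Implicit hydrogens by atom environment:
  2 × C: 2 H each → 4
  2 × C: 1 H each → 2
  2 × C: no H
  2 × O: no H
  1 × C: 3 H
  1 × I: no H
  1 × N (charge +1): no H
  1 × O: 1 H
  1 × O (charge -1): no H
  Total hydrogens = 10.
Molecular formula: C7H10INO4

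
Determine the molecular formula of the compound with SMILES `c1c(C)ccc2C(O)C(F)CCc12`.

C11H13FO

Heavy atoms from the SMILES: 11 C, 1 F, 1 O.
Implicit hydrogens by atom environment:
  3 × C (aromatic): 1 H each → 3
  3 × C (aromatic): no H
  2 × C: 2 H each → 4
  2 × C: 1 H each → 2
  1 × C: 3 H
  1 × F: no H
  1 × O: 1 H
  Total hydrogens = 13.
Molecular formula: C11H13FO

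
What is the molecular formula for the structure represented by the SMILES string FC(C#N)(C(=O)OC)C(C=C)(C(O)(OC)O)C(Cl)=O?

C10H11ClFNO6

Heavy atoms from the SMILES: 10 C, 1 Cl, 1 F, 1 N, 6 O.
Implicit hydrogens by atom environment:
  6 × C: no H
  4 × O: no H
  2 × C: 3 H each → 6
  2 × O: 1 H each → 2
  1 × C: 2 H
  1 × C: 1 H
  1 × Cl: no H
  1 × F: no H
  1 × N: no H
  Total hydrogens = 11.
Molecular formula: C10H11ClFNO6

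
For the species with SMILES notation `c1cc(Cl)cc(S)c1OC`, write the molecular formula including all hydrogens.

C7H7ClOS

Heavy atoms from the SMILES: 7 C, 1 Cl, 1 O, 1 S.
Implicit hydrogens by atom environment:
  3 × C (aromatic): 1 H each → 3
  3 × C (aromatic): no H
  1 × C: 3 H
  1 × Cl: no H
  1 × O: no H
  1 × S: 1 H
  Total hydrogens = 7.
Molecular formula: C7H7ClOS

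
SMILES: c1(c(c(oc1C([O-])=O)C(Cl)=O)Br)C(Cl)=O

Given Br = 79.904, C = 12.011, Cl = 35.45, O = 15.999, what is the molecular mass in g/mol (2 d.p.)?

Molecular formula: C7BrCl2O5-.
M = 1×79.904 + 7×12.011 + 2×35.45 + 5×15.999 = 314.88 g/mol.

314.88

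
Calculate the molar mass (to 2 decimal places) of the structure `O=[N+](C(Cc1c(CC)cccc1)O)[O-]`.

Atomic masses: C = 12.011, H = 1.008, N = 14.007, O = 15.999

Molecular formula: C10H13NO3.
M = 10×12.011 + 13×1.008 + 1×14.007 + 3×15.999 = 195.22 g/mol.

195.22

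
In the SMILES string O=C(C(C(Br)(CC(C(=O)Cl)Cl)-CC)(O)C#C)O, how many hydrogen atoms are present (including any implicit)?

11

Hydrogens are implicit in SMILES; fill each atom to its normal valence:
  5 × C: no H
  2 × C: 2 H each → 4
  2 × C: 1 H each → 2
  2 × Cl: no H
  2 × O: 1 H each → 2
  2 × O: no H
  1 × Br: no H
  1 × C: 3 H
  Total hydrogens = 11.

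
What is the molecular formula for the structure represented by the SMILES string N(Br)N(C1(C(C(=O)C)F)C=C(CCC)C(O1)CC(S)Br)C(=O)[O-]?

Heavy atoms from the SMILES: 2 Br, 13 C, 1 F, 2 N, 4 O, 1 S.
Implicit hydrogens by atom environment:
  4 × C: 1 H each → 4
  4 × C: no H
  3 × C: 2 H each → 6
  3 × O: no H
  2 × Br: no H
  2 × C: 3 H each → 6
  1 × F: no H
  1 × N: 1 H
  1 × N: no H
  1 × O (charge -1): no H
  1 × S: 1 H
  Total hydrogens = 18.
Net charge -1.
Molecular formula: C13H18Br2FN2O4S-

C13H18Br2FN2O4S-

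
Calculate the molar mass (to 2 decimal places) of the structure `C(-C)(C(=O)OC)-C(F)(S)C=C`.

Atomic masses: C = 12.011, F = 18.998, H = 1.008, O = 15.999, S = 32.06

Molecular formula: C7H11FO2S.
M = 7×12.011 + 1×18.998 + 11×1.008 + 2×15.999 + 1×32.06 = 178.22 g/mol.

178.22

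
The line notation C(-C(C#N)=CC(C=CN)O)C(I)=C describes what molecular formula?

C9H11IN2O

Heavy atoms from the SMILES: 9 C, 1 I, 2 N, 1 O.
Implicit hydrogens by atom environment:
  4 × C: 1 H each → 4
  3 × C: no H
  2 × C: 2 H each → 4
  1 × I: no H
  1 × N: 2 H
  1 × N: no H
  1 × O: 1 H
  Total hydrogens = 11.
Molecular formula: C9H11IN2O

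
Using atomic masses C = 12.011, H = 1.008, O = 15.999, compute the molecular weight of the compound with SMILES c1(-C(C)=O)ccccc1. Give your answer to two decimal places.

120.15

Molecular formula: C8H8O.
M = 8×12.011 + 8×1.008 + 1×15.999 = 120.15 g/mol.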